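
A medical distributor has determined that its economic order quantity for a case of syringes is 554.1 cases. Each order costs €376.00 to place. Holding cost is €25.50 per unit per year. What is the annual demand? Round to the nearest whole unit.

D ≈ 10,411 cases per year

Squaring Q* = √(2DS/H) gives Q*² = 2DS/H.
From Q* = √(2DS/H): D = Q*²H / (2S) = 554.1² × 25.5 / (2 × 376) = 10411.148.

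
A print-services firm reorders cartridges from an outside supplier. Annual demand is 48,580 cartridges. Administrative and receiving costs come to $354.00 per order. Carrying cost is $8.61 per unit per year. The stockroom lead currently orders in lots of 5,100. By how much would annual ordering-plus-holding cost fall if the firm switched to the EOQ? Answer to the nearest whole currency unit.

EOQ = √(2DS/H) = √(2 × 48,580 × 354 / 8.61) ≈ 1998.68.
Cost at Q* = (D/Q*)S + (Q*/2)H = √(2DSH) ≈ $17,208.66.
Cost at Q = 5,100: (48,580/5,100)×354 + (5,100/2)×8.61 = $3,372.02 + $21,955.50 = $25,327.52.
Excess = $25,327.52 − $17,208.66 = $8,118.87.

Extra cost ≈ $8,119 per year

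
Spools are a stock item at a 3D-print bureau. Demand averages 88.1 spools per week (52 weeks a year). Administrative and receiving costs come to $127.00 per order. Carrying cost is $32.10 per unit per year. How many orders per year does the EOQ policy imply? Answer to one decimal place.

N ≈ 24.1 orders per year

Annual demand D = 88.1 × 52 = 4,581.2.
EOQ = √(2DS/H) = √(2 × 4,581.2 × 127 / 32.1) ≈ 190.39.
Orders per year = D / Q* = 4,581.2 / 190.39 ≈ 24.062.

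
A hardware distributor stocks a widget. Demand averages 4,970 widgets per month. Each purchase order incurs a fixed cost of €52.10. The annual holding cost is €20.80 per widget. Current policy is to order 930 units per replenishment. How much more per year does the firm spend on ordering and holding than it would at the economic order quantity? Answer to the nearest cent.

Extra cost ≈ €1,643.81 per year

Annual demand D = 4,970 × 12 = 59,640.
EOQ = √(2DS/H) = √(2 × 59,640 × 52.1 / 20.8) ≈ 546.60.
Cost at Q* = (D/Q*)S + (Q*/2)H = √(2DSH) ≈ €11,369.32.
Cost at Q = 930: (59,640/930)×52.1 + (930/2)×20.8 = €3,341.12 + €9,672.00 = €13,013.12.
Excess = €13,013.12 − €11,369.32 = €1,643.81.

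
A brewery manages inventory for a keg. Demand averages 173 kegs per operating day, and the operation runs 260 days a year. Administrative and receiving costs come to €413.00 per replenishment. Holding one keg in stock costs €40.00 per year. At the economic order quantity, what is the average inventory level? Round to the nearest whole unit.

Annual demand D = 173 × 260 = 44,980.
EOQ = √(2DS/H) = √(2 × 44,980 × 413 / 40) ≈ 963.76.
Average inventory = Q*/2 ≈ 963.76 / 2 = 481.881.

Average inventory ≈ 482 kegs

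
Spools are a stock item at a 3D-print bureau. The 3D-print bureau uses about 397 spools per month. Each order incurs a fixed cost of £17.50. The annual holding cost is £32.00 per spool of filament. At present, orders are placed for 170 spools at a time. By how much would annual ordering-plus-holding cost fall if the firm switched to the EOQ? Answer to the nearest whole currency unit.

Annual demand D = 397 × 12 = 4,764.
EOQ = √(2DS/H) = √(2 × 4,764 × 17.5 / 32) ≈ 72.18.
Cost at Q* = (D/Q*)S + (Q*/2)H = √(2DSH) ≈ £2,309.91.
Cost at Q = 170: (4,764/170)×17.5 + (170/2)×32 = £490.41 + £2,720.00 = £3,210.41.
Excess = £3,210.41 − £2,309.91 = £900.50.

Extra cost ≈ £901 per year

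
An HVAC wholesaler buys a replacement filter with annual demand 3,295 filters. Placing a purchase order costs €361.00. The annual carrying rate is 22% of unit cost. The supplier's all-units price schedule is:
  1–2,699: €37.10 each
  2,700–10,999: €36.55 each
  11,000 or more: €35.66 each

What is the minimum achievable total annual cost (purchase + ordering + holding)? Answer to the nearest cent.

Holding cost per unit per year at price C is H = 0.22·C.
Candidates are each tier's EOQ (if it falls in that tier) and each price-break quantity.
EOQ at €37.10 = 539.9 (feasible in tier 1): TC = 3,295×€37.10 + (3,295/539.9)×361 + (539.9/2)×0.22×€37.10 = €126,651.01.
EOQ at €36.55 = 543.9 < 2700, so use break Q=2700: TC = 3,295×€36.55 + (3,295/2700.0)×361 + (2700.0/2)×0.22×€36.55 = €131,728.15.
EOQ at €35.66 = 550.7 < 11000, so use break Q=11000: TC = 3,295×€35.66 + (3,295/11000.0)×361 + (11000.0/2)×0.22×€35.66 = €160,756.44.
Lowest total cost among the candidates is at Q = 539.9.

TC* ≈ €126,651.01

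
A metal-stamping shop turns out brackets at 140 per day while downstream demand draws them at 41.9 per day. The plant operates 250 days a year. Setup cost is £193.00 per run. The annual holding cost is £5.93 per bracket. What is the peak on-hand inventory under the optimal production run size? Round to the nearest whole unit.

I_max ≈ 691 brackets

Annual demand D = 41.9 × 250 = 10,475.
Production build-up factor (1 − d/p) = 1 − 41.9/140 = 0.7007.
Q* = √(2DS / (H(1 − d/p))) = √(2 × 10,475 × 193 / (5.93 × 0.7007)).
= √(4,043,350 / 4.1552) ≈ 986.445.
Maximum inventory = Q*(1 − d/p) = 986.445 × 0.7007 ≈ 691.216.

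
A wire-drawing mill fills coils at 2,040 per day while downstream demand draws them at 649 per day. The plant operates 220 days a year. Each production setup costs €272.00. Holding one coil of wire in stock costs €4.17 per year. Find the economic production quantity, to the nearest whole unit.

Annual demand D = 649 × 220 = 142,780.
Production build-up factor (1 − d/p) = 1 − 649/2,040 = 0.6819.
Q* = √(2DS / (H(1 − d/p))) = √(2 × 142,780 × 272 / (4.17 × 0.6819)).
= √(77,672,320 / 2.8434) ≈ 5226.568.

Q* ≈ 5,227 coils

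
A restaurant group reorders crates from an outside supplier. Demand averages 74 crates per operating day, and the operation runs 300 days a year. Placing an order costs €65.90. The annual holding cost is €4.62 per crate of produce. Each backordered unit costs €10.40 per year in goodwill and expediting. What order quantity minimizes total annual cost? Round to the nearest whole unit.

Annual demand D = 74 × 300 = 22,200.
With planned backorders, Q* = √(2DS/H) · √((H+B)/B).
√(2DS/H) = √(2 × 22,200 × 65.9 / 4.62) = 795.817.
√((H+B)/B) = √((4.62+10.4)/10.4) = 1.2018.
Q* ≈ 956.382.

Q* ≈ 956 crates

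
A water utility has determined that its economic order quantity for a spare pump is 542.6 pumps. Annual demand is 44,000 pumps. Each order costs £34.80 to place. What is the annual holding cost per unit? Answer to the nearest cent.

H ≈ £10.40

Squaring Q* = √(2DS/H) gives Q*² = 2DS/H.
From Q* = √(2DS/H): H = 2DS / Q*² = 2 × 44,000 × 34.8 / 542.6² = 10.4017.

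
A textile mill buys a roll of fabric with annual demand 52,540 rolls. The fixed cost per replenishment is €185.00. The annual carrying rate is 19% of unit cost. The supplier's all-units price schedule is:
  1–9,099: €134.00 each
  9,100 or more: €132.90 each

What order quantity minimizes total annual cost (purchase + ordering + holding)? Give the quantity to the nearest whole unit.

Q* ≈ 874 rolls

Holding cost per unit per year at price C is H = 0.19·C.
For each price level, check whether its EOQ is feasible; otherwise the best quantity at that price is the breakpoint.
EOQ at €134.00 = 873.8 (feasible in tier 1): TC = 52,540×€134.00 + (52,540/873.8)×185 + (873.8/2)×0.19×€134.00 = €7,062,607.19.
EOQ at €132.90 = 877.4 < 9100, so use break Q=9100: TC = 52,540×€132.90 + (52,540/9100.0)×185 + (9100.0/2)×0.19×€132.90 = €7,098,526.17.
Lowest total cost is €7,062,607.19 at Q = 873.8.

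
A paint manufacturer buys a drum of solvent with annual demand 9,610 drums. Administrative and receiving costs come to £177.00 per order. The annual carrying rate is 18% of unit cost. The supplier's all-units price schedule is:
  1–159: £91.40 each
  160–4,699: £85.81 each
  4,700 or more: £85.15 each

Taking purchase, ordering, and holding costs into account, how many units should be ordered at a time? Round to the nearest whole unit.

Holding cost per unit per year at price C is H = 0.18·C.
Candidates are each tier's EOQ (if it falls in that tier) and each price-break quantity.
Tier 1 (£91.40): EOQ = 454.7 exceeds tier's upper bound 159, so this tier is dominated.
EOQ at £85.81 = 469.3 (feasible in tier 2): TC = 9,610×£85.81 + (9,610/469.3)×177 + (469.3/2)×0.18×£85.81 = £831,882.94.
EOQ at £85.15 = 471.1 < 4700, so use break Q=4700: TC = 9,610×£85.15 + (9,610/4700.0)×177 + (4700.0/2)×0.18×£85.15 = £854,671.86.
Lowest total cost is £831,882.94 at Q = 469.3.

Q* ≈ 469 drums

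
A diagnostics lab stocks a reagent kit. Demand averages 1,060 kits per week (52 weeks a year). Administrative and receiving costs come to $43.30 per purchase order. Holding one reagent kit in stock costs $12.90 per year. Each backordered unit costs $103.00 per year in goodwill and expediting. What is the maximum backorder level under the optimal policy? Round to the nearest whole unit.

S* ≈ 72 kits

Annual demand D = 1,060 × 52 = 55,120.
With planned backorders, Q* = √(2DS/H) · √((H+B)/B).
√(2DS/H) = √(2 × 55,120 × 43.3 / 12.9) = 608.301.
√((H+B)/B) = √((12.9+103)/103) = 1.0608.
Q* ≈ 645.270.
S* = Q* · H/(H+B) = 645.270 × 12.9/115.9 ≈ 71.820.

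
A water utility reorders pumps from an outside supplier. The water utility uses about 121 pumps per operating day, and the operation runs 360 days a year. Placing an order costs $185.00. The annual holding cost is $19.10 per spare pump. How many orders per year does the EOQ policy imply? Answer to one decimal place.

N ≈ 47.4 orders per year

Annual demand D = 121 × 360 = 43,560.
The optimal lot size = √(2DS/H) = √(2 × 43,560 × 185 / 19.1) ≈ 918.60.
Orders per year = D / Q* = 43,560 / 918.60 ≈ 47.420.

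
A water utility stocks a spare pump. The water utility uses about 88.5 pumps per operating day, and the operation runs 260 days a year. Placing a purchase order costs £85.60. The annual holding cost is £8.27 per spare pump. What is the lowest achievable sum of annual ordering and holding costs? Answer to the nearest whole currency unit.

Annual demand D = 88.5 × 260 = 23,010.
Q* = √(2DS/H) = √(2 × 23,010 × 85.6 / 8.27) ≈ 690.17.
At the optimum the two cost components are equal, so total cost = 2·(Q*/2)H = Q*·H.
Minimum total = √(2DSH) = √(2 × 23,010 × 85.6 × 8.27) ≈ 5707.724.

TC* ≈ £5,708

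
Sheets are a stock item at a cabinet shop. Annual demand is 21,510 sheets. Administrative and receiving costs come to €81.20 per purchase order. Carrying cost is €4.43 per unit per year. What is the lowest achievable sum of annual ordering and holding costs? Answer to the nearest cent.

Q* = √(2DS/H) = √(2 × 21,510 × 81.2 / 4.43) ≈ 888.00.
At Q*, ordering cost (D/Q*)S equals holding cost (Q*/2)H, each = √(DSH/2).
Minimum total = √(2DSH) = √(2 × 21,510 × 81.2 × 4.43) ≈ 3933.825.

TC* ≈ €3,933.83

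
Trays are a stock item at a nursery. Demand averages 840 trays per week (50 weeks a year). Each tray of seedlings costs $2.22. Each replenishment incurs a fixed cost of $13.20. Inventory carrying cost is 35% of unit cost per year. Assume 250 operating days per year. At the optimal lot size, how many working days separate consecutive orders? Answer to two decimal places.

Annual demand D = 840 × 50 = 42,000.
Holding cost H = 0.35 × $2.22 = $0.7770 per unit per year.
The optimal lot size = √(2DS/H) = √(2 × 42,000 × 13.2 / 0.777) ≈ 1194.58.
Cycle time = Q*/D × 250 = 1194.58 / 42,000 × 250 ≈ 7.111 days.

T ≈ 7.11 days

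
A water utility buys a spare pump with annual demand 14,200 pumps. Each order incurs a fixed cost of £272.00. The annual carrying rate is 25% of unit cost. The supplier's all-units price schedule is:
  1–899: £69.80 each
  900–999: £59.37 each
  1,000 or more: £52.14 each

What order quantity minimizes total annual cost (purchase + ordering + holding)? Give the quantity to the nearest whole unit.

Q* ≈ 1,000 pumps

Holding cost per unit per year at price C is H = 0.25·C.
For each price level, check whether its EOQ is feasible; otherwise the best quantity at that price is the breakpoint.
EOQ at £69.80 = 665.3 (feasible in tier 1): TC = 14,200×£69.80 + (14,200/665.3)×272 + (665.3/2)×0.25×£69.80 = £1,002,770.24.
EOQ at £59.37 = 721.4 < 900, so use break Q=900: TC = 14,200×£59.37 + (14,200/900.0)×272 + (900.0/2)×0.25×£59.37 = £854,024.68.
EOQ at £52.14 = 769.8 < 1000, so use break Q=1000: TC = 14,200×£52.14 + (14,200/1000.0)×272 + (1000.0/2)×0.25×£52.14 = £750,767.90.
Lowest total cost is £750,767.90 at Q = 1000.0.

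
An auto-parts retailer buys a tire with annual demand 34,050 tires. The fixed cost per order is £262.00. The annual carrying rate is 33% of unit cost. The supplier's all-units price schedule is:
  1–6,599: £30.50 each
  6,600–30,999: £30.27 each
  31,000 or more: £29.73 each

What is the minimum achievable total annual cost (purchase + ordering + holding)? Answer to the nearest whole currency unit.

TC* ≈ £1,051,926

Holding cost per unit per year at price C is H = 0.33·C.
For each price level, check whether its EOQ is feasible; otherwise the best quantity at that price is the breakpoint.
EOQ at £30.50 = 1331.4 (feasible in tier 1): TC = 34,050×£30.50 + (34,050/1331.4)×262 + (1331.4/2)×0.33×£30.50 = £1,051,925.81.
EOQ at £30.27 = 1336.5 < 6600, so use break Q=6600: TC = 34,050×£30.27 + (34,050/6600.0)×262 + (6600.0/2)×0.33×£30.27 = £1,065,009.21.
EOQ at £29.73 = 1348.6 < 31000, so use break Q=31000: TC = 34,050×£29.73 + (34,050/31000.0)×262 + (31000.0/2)×0.33×£29.73 = £1,164,663.23.
Lowest total cost among the candidates is at Q = 1331.4.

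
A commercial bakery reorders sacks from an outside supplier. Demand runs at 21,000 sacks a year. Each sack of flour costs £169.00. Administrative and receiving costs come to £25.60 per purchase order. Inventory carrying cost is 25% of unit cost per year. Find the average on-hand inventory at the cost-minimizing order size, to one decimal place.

Holding cost H = 0.25 × £169.00 = £42.2500 per unit per year.
Q* = √(2DS/H) = √(2 × 21,000 × 25.6 / 42.25) ≈ 159.53.
Average inventory = Q*/2 ≈ 159.53 / 2 = 79.763.

Average inventory ≈ 79.8 sacks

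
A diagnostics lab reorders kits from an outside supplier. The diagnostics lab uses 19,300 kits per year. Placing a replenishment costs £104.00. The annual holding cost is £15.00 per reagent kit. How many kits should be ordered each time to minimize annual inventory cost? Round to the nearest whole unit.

Q* ≈ 517 kits

EOQ = √(2DS / H) = √(2 × 19,300 × 104 / 15).
= √(4,014,400 / 15) = √267,626.6667 ≈ 517.326.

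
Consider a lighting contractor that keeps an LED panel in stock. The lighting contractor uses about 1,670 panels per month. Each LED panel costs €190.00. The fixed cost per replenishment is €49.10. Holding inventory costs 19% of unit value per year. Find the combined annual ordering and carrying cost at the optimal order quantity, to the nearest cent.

Annual demand D = 1,670 × 12 = 20,040.
Holding cost H = 0.19 × €190.00 = €36.1000 per unit per year.
EOQ = √(2DS/H) = √(2 × 20,040 × 49.1 / 36.1) ≈ 233.48.
At the optimum the two cost components are equal, so total cost = 2·(Q*/2)H = Q*·H.
Minimum total = √(2DSH) = √(2 × 20,040 × 49.1 × 36.1) ≈ 8428.654.

TC* ≈ €8,428.65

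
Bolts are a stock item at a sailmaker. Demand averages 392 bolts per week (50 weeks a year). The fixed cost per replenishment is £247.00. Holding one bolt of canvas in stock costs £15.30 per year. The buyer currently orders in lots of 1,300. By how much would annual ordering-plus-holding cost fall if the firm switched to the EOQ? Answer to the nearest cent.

Extra cost ≈ £1,497.69 per year

Annual demand D = 392 × 50 = 19,600.
EOQ = √(2DS/H) = √(2 × 19,600 × 247 / 15.3) ≈ 795.51.
Cost at Q* = (D/Q*)S + (Q*/2)H = √(2DSH) ≈ £12,171.31.
Cost at Q = 1,300: (19,600/1,300)×247 + (1,300/2)×15.3 = £3,724.00 + £9,945.00 = £13,669.00.
Excess = £13,669.00 − £12,171.31 = £1,497.69.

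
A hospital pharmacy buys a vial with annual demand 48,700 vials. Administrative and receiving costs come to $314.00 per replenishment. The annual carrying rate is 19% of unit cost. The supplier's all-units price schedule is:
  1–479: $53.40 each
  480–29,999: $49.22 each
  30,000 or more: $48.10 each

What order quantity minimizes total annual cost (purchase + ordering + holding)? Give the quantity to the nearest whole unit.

Holding cost per unit per year at price C is H = 0.19·C.
Evaluate total cost at each tier's feasible EOQ or, if the EOQ is below the tier, at the tier's minimum quantity.
Tier 1 ($53.40): EOQ = 1736.2 exceeds tier's upper bound 479, so this tier is dominated.
EOQ at $49.22 = 1808.4 (feasible in tier 2): TC = 48,700×$49.22 + (48,700/1808.4)×314 + (1808.4/2)×0.19×$49.22 = $2,413,925.88.
EOQ at $48.10 = 1829.3 < 30000, so use break Q=30000: TC = 48,700×$48.10 + (48,700/30000.0)×314 + (30000.0/2)×0.19×$48.10 = $2,480,064.73.
Lowest total cost is $2,413,925.88 at Q = 1808.4.

Q* ≈ 1,808 vials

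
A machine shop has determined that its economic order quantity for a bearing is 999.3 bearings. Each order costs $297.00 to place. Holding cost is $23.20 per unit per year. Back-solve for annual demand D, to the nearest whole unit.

D ≈ 39,003 bearings per year

Invert the EOQ relation Q*² = 2DS/H.
From Q* = √(2DS/H): D = Q*²H / (2S) = 999.3² × 23.2 / (2 × 297) = 39002.578.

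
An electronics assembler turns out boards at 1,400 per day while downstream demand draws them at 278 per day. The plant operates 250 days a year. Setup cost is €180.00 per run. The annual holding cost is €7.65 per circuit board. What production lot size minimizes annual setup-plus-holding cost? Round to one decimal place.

Q* ≈ 2,020.1 boards

Annual demand D = 278 × 250 = 69,500.
Production build-up factor (1 − d/p) = 1 − 278/1,400 = 0.8014.
Q* = √(2DS / (H(1 − d/p))) = √(2 × 69,500 × 180 / (7.65 × 0.8014)).
= √(25,020,000 / 6.1309) ≈ 2020.136.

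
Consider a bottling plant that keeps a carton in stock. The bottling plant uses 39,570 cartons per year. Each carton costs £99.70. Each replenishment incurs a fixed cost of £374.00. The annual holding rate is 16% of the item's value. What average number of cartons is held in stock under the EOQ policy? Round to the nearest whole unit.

Holding cost H = 0.16 × £99.70 = £15.9520 per unit per year.
The optimal lot size = √(2DS/H) = √(2 × 39,570 × 374 / 15.952) ≈ 1362.15.
Average inventory = Q*/2 ≈ 1362.15 / 2 = 681.077.

Average inventory ≈ 681 cartons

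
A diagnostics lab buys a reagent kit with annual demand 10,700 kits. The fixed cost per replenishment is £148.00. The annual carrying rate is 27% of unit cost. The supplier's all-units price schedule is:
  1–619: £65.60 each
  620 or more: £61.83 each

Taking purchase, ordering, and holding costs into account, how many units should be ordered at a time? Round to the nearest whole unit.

Holding cost per unit per year at price C is H = 0.27·C.
For each price level, check whether its EOQ is feasible; otherwise the best quantity at that price is the breakpoint.
EOQ at £65.60 = 422.9 (feasible in tier 1): TC = 10,700×£65.60 + (10,700/422.9)×148 + (422.9/2)×0.27×£65.60 = £709,409.82.
EOQ at £61.83 = 435.6 < 620, so use break Q=620: TC = 10,700×£61.83 + (10,700/620.0)×148 + (620.0/2)×0.27×£61.83 = £669,310.36.
Lowest total cost is £669,310.36 at Q = 620.0.

Q* ≈ 620 kits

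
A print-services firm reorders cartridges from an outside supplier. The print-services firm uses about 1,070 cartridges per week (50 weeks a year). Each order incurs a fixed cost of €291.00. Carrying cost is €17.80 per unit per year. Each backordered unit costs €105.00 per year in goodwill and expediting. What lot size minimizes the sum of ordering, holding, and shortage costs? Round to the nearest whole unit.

Annual demand D = 1,070 × 50 = 53,500.
With planned backorders, Q* = √(2DS/H) · √((H+B)/B).
√(2DS/H) = √(2 × 53,500 × 291 / 17.8) = 1322.600.
√((H+B)/B) = √((17.8+105)/105) = 1.0814.
Q* ≈ 1430.319.

Q* ≈ 1,430 cartridges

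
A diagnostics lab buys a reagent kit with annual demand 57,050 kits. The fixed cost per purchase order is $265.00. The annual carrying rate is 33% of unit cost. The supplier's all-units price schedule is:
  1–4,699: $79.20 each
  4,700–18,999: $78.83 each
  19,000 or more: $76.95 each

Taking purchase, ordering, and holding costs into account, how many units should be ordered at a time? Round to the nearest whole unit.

Holding cost per unit per year at price C is H = 0.33·C.
Evaluate total cost at each tier's feasible EOQ or, if the EOQ is below the tier, at the tier's minimum quantity.
EOQ at $79.20 = 1075.6 (feasible in tier 1): TC = 57,050×$79.20 + (57,050/1075.6)×265 + (1075.6/2)×0.33×$79.20 = $4,546,471.58.
EOQ at $78.83 = 1078.1 < 4700, so use break Q=4700: TC = 57,050×$78.83 + (57,050/4700.0)×265 + (4700.0/2)×0.33×$78.83 = $4,561,600.81.
EOQ at $76.95 = 1091.2 < 19000, so use break Q=19000: TC = 57,050×$76.95 + (57,050/19000.0)×265 + (19000.0/2)×0.33×$76.95 = $4,632,031.45.
Lowest total cost is $4,546,471.58 at Q = 1075.6.

Q* ≈ 1,076 kits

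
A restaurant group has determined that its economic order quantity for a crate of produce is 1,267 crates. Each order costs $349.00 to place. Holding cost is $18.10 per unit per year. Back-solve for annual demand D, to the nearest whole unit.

D ≈ 41,627 crates per year

Squaring Q* = √(2DS/H) gives Q*² = 2DS/H.
From Q* = √(2DS/H): D = Q*²H / (2S) = 1,267² × 18.1 / (2 × 349) = 41627.122.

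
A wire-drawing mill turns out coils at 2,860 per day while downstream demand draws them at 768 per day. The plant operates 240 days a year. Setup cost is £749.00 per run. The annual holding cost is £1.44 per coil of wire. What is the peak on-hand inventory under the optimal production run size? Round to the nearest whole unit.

I_max ≈ 11,843 coils

Annual demand D = 768 × 240 = 184,320.
Production build-up factor (1 − d/p) = 1 − 768/2,860 = 0.7315.
Q* = √(2DS / (H(1 − d/p))) = √(2 × 184,320 × 749 / (1.44 × 0.7315)).
= √(276,111,360 / 1.0533) ≈ 16190.605.
Maximum inventory = Q*(1 − d/p) = 16190.605 × 0.7315 ≈ 11842.918.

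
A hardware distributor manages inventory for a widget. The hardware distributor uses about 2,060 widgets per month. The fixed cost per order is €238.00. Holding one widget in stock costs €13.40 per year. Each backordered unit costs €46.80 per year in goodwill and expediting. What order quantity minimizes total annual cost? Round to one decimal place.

Q* ≈ 1,062.8 widgets

Annual demand D = 2,060 × 12 = 24,720.
With planned backorders, Q* = √(2DS/H) · √((H+B)/B).
√(2DS/H) = √(2 × 24,720 × 238 / 13.4) = 937.077.
√((H+B)/B) = √((13.4+46.8)/46.8) = 1.1342.
Q* ≈ 1062.798.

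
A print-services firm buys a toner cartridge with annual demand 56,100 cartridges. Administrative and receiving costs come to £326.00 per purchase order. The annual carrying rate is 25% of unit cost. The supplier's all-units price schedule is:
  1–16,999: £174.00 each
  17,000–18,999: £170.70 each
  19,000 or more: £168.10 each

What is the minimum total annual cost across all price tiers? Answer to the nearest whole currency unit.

TC* ≈ £9,801,289

Holding cost per unit per year at price C is H = 0.25·C.
Evaluate total cost at each tier's feasible EOQ or, if the EOQ is below the tier, at the tier's minimum quantity.
EOQ at £174.00 = 917.0 (feasible in tier 1): TC = 56,100×£174.00 + (56,100/917.0)×326 + (917.0/2)×0.25×£174.00 = £9,801,288.70.
EOQ at £170.70 = 925.8 < 17000, so use break Q=17000: TC = 56,100×£170.70 + (56,100/17000.0)×326 + (17000.0/2)×0.25×£170.70 = £9,940,083.30.
EOQ at £168.10 = 932.9 < 19000, so use break Q=19000: TC = 56,100×£168.10 + (56,100/19000.0)×326 + (19000.0/2)×0.25×£168.10 = £9,830,610.06.
Lowest total cost among the candidates is at Q = 917.0.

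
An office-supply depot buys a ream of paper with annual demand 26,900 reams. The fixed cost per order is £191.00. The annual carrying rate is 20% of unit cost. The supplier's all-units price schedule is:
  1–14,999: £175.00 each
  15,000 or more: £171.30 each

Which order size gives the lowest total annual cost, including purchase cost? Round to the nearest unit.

Q* ≈ 542 reams

Holding cost per unit per year at price C is H = 0.20·C.
Evaluate total cost at each tier's feasible EOQ or, if the EOQ is below the tier, at the tier's minimum quantity.
EOQ at £175.00 = 541.8 (feasible in tier 1): TC = 26,900×£175.00 + (26,900/541.8)×191 + (541.8/2)×0.20×£175.00 = £4,726,464.52.
EOQ at £171.30 = 547.7 < 15000, so use break Q=15000: TC = 26,900×£171.30 + (26,900/15000.0)×191 + (15000.0/2)×0.20×£171.30 = £4,865,262.53.
Lowest total cost is £4,726,464.52 at Q = 541.8.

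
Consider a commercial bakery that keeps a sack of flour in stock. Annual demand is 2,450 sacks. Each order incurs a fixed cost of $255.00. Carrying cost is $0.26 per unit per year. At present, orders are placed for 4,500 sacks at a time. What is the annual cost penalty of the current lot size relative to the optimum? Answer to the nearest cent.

Extra cost ≈ $153.86 per year

EOQ = √(2DS/H) = √(2 × 2,450 × 255 / 0.26) ≈ 2192.21.
Cost at Q* = (D/Q*)S + (Q*/2)H = √(2DSH) ≈ $569.97.
Cost at Q = 4,500: (2,450/4,500)×255 + (4,500/2)×0.26 = $138.83 + $585.00 = $723.83.
Excess = $723.83 − $569.97 = $153.86.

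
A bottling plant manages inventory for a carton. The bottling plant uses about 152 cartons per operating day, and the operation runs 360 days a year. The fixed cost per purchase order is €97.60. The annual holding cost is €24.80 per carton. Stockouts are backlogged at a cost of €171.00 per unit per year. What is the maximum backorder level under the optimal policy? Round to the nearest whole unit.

S* ≈ 89 cartons

Annual demand D = 152 × 360 = 54,720.
With planned backorders, Q* = √(2DS/H) · √((H+B)/B).
√(2DS/H) = √(2 × 54,720 × 97.6 / 24.8) = 656.277.
√((H+B)/B) = √((24.8+171)/171) = 1.0701.
Q* ≈ 702.256.
S* = Q* · H/(H+B) = 702.256 × 24.8/195.8 ≈ 88.948.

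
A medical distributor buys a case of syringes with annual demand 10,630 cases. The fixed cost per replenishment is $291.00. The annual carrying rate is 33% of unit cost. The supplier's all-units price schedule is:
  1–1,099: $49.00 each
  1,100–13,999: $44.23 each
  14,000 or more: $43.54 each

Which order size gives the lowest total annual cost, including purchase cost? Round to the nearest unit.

Holding cost per unit per year at price C is H = 0.33·C.
Candidates are each tier's EOQ (if it falls in that tier) and each price-break quantity.
EOQ at $49.00 = 618.5 (feasible in tier 1): TC = 10,630×$49.00 + (10,630/618.5)×291 + (618.5/2)×0.33×$49.00 = $530,871.91.
EOQ at $44.23 = 651.0 < 1100, so use break Q=1100: TC = 10,630×$44.23 + (10,630/1100.0)×291 + (1100.0/2)×0.33×$44.23 = $481,004.76.
EOQ at $43.54 = 656.2 < 14000, so use break Q=14000: TC = 10,630×$43.54 + (10,630/14000.0)×291 + (14000.0/2)×0.33×$43.54 = $563,628.55.
Lowest total cost is $481,004.76 at Q = 1100.0.

Q* ≈ 1,100 cases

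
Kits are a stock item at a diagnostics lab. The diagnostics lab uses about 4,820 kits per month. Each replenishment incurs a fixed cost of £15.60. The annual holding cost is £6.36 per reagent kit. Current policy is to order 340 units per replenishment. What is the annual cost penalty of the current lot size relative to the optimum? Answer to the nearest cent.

Extra cost ≈ £347.22 per year

Annual demand D = 4,820 × 12 = 57,840.
EOQ = √(2DS/H) = √(2 × 57,840 × 15.6 / 6.36) ≈ 532.68.
Cost at Q* = (D/Q*)S + (Q*/2)H = √(2DSH) ≈ £3,387.82.
Cost at Q = 340: (57,840/340)×15.6 + (340/2)×6.36 = £2,653.84 + £1,081.20 = £3,735.04.
Excess = £3,735.04 − £3,387.82 = £347.22.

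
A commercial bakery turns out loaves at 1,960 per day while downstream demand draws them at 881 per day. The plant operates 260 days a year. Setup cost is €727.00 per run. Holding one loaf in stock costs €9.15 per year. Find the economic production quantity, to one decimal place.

Annual demand D = 881 × 260 = 229,060.
Production build-up factor (1 − d/p) = 1 − 881/1,960 = 0.5505.
Q* = √(2DS / (H(1 − d/p))) = √(2 × 229,060 × 727 / (9.15 × 0.5505)).
= √(333,053,240 / 5.0372) ≈ 8131.368.

Q* ≈ 8,131.4 loaves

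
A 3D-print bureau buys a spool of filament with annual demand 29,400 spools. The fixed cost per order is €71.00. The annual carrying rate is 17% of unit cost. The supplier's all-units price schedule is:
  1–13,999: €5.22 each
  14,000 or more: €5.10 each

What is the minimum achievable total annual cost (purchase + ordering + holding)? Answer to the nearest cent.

TC* ≈ €155,392.76

Holding cost per unit per year at price C is H = 0.17·C.
Candidates are each tier's EOQ (if it falls in that tier) and each price-break quantity.
EOQ at €5.22 = 2169.0 (feasible in tier 1): TC = 29,400×€5.22 + (29,400/2169.0)×71 + (2169.0/2)×0.17×€5.22 = €155,392.76.
EOQ at €5.10 = 2194.4 < 14000, so use break Q=14000: TC = 29,400×€5.10 + (29,400/14000.0)×71 + (14000.0/2)×0.17×€5.10 = €156,158.10.
Lowest total cost among the candidates is at Q = 2169.0.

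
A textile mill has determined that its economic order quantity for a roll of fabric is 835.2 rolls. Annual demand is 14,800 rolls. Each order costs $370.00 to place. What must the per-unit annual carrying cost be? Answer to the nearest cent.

Invert the EOQ relation Q*² = 2DS/H.
From Q* = √(2DS/H): H = 2DS / Q*² = 2 × 14,800 × 370 / 835.2² = 15.7005.

H ≈ $15.70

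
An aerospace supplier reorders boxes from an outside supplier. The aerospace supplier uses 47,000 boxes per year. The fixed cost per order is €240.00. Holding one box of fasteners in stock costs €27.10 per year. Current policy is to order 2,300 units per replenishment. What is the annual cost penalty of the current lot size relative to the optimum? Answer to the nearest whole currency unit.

EOQ = √(2DS/H) = √(2 × 47,000 × 240 / 27.1) ≈ 912.40.
Cost at Q* = (D/Q*)S + (Q*/2)H = √(2DSH) ≈ €24,726.02.
Cost at Q = 2,300: (47,000/2,300)×240 + (2,300/2)×27.1 = €4,904.35 + €31,165.00 = €36,069.35.
Excess = €36,069.35 − €24,726.02 = €11,343.33.

Extra cost ≈ €11,343 per year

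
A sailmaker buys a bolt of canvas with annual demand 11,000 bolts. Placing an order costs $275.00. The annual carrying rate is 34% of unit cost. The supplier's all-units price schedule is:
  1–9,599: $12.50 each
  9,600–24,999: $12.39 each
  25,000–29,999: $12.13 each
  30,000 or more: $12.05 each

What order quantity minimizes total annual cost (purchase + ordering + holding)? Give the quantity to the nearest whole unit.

Q* ≈ 1,193 bolts

Holding cost per unit per year at price C is H = 0.34·C.
Candidates are each tier's EOQ (if it falls in that tier) and each price-break quantity.
EOQ at $12.50 = 1193.1 (feasible in tier 1): TC = 11,000×$12.50 + (11,000/1193.1)×275 + (1193.1/2)×0.34×$12.50 = $142,570.75.
EOQ at $12.39 = 1198.4 < 9600, so use break Q=9600: TC = 11,000×$12.39 + (11,000/9600.0)×275 + (9600.0/2)×0.34×$12.39 = $156,825.58.
EOQ at $12.13 = 1211.2 < 25000, so use break Q=25000: TC = 11,000×$12.13 + (11,000/25000.0)×275 + (25000.0/2)×0.34×$12.13 = $185,103.50.
EOQ at $12.05 = 1215.2 < 30000, so use break Q=30000: TC = 11,000×$12.05 + (11,000/30000.0)×275 + (30000.0/2)×0.34×$12.05 = $194,105.83.
Lowest total cost is $142,570.75 at Q = 1193.1.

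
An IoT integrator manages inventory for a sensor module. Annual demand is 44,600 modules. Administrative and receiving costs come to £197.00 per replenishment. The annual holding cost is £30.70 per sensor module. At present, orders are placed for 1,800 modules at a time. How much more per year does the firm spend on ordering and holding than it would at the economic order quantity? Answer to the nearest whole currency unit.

Extra cost ≈ £9,285 per year

EOQ = √(2DS/H) = √(2 × 44,600 × 197 / 30.7) ≈ 756.57.
Cost at Q* = (D/Q*)S + (Q*/2)H = √(2DSH) ≈ £23,226.55.
Cost at Q = 1,800: (44,600/1,800)×197 + (1,800/2)×30.7 = £4,881.22 + £27,630.00 = £32,511.22.
Excess = £32,511.22 − £23,226.55 = £9,284.67.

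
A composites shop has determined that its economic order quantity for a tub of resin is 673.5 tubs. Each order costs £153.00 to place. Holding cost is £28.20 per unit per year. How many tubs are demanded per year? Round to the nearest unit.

D ≈ 41,803 tubs per year

The basic EOQ model gives Q* = √(2DS/H); rearrange for the unknown.
From Q* = √(2DS/H): D = Q*²H / (2S) = 673.5² × 28.2 / (2 × 153) = 41802.560.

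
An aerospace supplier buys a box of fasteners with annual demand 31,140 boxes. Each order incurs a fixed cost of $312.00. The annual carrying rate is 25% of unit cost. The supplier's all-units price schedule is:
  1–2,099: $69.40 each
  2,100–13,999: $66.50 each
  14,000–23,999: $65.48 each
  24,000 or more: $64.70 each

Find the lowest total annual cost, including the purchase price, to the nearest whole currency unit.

TC* ≈ $2,092,893

Holding cost per unit per year at price C is H = 0.25·C.
Candidates are each tier's EOQ (if it falls in that tier) and each price-break quantity.
EOQ at $69.40 = 1058.3 (feasible in tier 1): TC = 31,140×$69.40 + (31,140/1058.3)×312 + (1058.3/2)×0.25×$69.40 = $2,179,477.21.
EOQ at $66.50 = 1081.1 < 2100, so use break Q=2100: TC = 31,140×$66.50 + (31,140/2100.0)×312 + (2100.0/2)×0.25×$66.50 = $2,092,892.76.
EOQ at $65.48 = 1089.5 < 14000, so use break Q=14000: TC = 31,140×$65.48 + (31,140/14000.0)×312 + (14000.0/2)×0.25×$65.48 = $2,154,331.18.
EOQ at $64.70 = 1096.0 < 24000, so use break Q=24000: TC = 31,140×$64.70 + (31,140/24000.0)×312 + (24000.0/2)×0.25×$64.70 = $2,209,262.82.
Lowest total cost among the candidates is at Q = 2100.0.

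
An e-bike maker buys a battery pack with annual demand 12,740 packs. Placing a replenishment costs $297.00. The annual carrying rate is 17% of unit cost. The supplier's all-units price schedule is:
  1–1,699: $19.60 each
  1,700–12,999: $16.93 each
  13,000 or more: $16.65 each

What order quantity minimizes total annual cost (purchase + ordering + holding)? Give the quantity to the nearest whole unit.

Holding cost per unit per year at price C is H = 0.17·C.
Candidates are each tier's EOQ (if it falls in that tier) and each price-break quantity.
EOQ at $19.60 = 1507.0 (feasible in tier 1): TC = 12,740×$19.60 + (12,740/1507.0)×297 + (1507.0/2)×0.17×$19.60 = $254,725.46.
EOQ at $16.93 = 1621.5 < 1700, so use break Q=1700: TC = 12,740×$16.93 + (12,740/1700.0)×297 + (1700.0/2)×0.17×$16.93 = $220,360.34.
EOQ at $16.65 = 1635.1 < 13000, so use break Q=13000: TC = 12,740×$16.65 + (12,740/13000.0)×297 + (13000.0/2)×0.17×$16.65 = $230,810.31.
Lowest total cost is $220,360.34 at Q = 1700.0.

Q* ≈ 1,700 packs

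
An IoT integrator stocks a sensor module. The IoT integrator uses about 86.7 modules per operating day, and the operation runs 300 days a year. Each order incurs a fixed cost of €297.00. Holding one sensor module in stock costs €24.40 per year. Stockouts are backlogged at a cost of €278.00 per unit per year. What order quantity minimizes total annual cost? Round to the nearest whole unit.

Q* ≈ 830 modules

Annual demand D = 86.7 × 300 = 26,010.
With planned backorders, Q* = √(2DS/H) · √((H+B)/B).
√(2DS/H) = √(2 × 26,010 × 297 / 24.4) = 795.735.
√((H+B)/B) = √((24.4+278)/278) = 1.0430.
Q* ≈ 829.921.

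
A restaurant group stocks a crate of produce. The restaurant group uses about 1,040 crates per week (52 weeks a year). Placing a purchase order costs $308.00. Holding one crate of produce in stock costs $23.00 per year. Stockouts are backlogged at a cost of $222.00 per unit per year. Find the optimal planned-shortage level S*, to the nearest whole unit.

Annual demand D = 1,040 × 52 = 54,080.
With planned backorders, Q* = √(2DS/H) · √((H+B)/B).
√(2DS/H) = √(2 × 54,080 × 308 / 23) = 1203.496.
√((H+B)/B) = √((23+222)/222) = 1.0505.
Q* ≈ 1264.303.
S* = Q* · H/(H+B) = 1264.303 × 23/245 ≈ 118.690.

S* ≈ 119 crates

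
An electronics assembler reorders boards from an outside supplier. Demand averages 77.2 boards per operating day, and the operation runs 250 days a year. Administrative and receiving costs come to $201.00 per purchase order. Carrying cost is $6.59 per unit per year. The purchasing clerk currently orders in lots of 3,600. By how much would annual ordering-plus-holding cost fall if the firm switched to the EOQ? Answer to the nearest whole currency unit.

Extra cost ≈ $5,789 per year

Annual demand D = 77.2 × 250 = 19,300.
EOQ = √(2DS/H) = √(2 × 19,300 × 201 / 6.59) ≈ 1085.05.
Cost at Q* = (D/Q*)S + (Q*/2)H = √(2DSH) ≈ $7,150.47.
Cost at Q = 3,600: (19,300/3,600)×201 + (3,600/2)×6.59 = $1,077.58 + $11,862.00 = $12,939.58.
Excess = $12,939.58 − $7,150.47 = $5,789.12.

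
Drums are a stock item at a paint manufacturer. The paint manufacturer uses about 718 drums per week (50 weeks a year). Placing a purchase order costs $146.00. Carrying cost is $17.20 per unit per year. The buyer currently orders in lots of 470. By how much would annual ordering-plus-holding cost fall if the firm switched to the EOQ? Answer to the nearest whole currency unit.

Extra cost ≈ $1,766 per year

Annual demand D = 718 × 50 = 35,900.
EOQ = √(2DS/H) = √(2 × 35,900 × 146 / 17.2) ≈ 780.68.
Cost at Q* = (D/Q*)S + (Q*/2)H = √(2DSH) ≈ $13,427.74.
Cost at Q = 470: (35,900/470)×146 + (470/2)×17.2 = $11,151.91 + $4,042.00 = $15,193.91.
Excess = $15,193.91 − $13,427.74 = $1,766.18.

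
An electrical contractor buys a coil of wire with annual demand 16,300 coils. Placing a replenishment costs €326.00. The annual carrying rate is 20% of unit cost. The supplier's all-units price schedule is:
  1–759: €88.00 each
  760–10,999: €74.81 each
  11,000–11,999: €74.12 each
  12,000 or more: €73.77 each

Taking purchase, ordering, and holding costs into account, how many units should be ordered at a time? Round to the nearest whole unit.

Q* ≈ 843 coils

Holding cost per unit per year at price C is H = 0.20·C.
Evaluate total cost at each tier's feasible EOQ or, if the EOQ is below the tier, at the tier's minimum quantity.
Tier 1 (€88.00): EOQ = 777.1 exceeds tier's upper bound 759, so this tier is dominated.
EOQ at €74.81 = 842.8 (feasible in tier 2): TC = 16,300×€74.81 + (16,300/842.8)×326 + (842.8/2)×0.20×€74.81 = €1,232,012.92.
EOQ at €74.12 = 846.7 < 11000, so use break Q=11000: TC = 16,300×€74.12 + (16,300/11000.0)×326 + (11000.0/2)×0.20×€74.12 = €1,290,171.07.
EOQ at €73.77 = 848.7 < 12000, so use break Q=12000: TC = 16,300×€73.77 + (16,300/12000.0)×326 + (12000.0/2)×0.20×€73.77 = €1,291,417.82.
Lowest total cost is €1,232,012.92 at Q = 842.8.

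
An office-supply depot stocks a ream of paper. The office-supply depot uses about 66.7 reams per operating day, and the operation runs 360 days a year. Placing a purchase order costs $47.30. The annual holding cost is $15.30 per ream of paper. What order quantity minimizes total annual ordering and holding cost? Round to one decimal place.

Q* ≈ 385.3 reams

Annual demand D = 66.7 × 360 = 24,012.
EOQ = √(2DS / H) = √(2 × 24,012 × 47.3 / 15.3).
= √(2,271,535.2 / 15.3) = √148,466.3529 ≈ 385.313.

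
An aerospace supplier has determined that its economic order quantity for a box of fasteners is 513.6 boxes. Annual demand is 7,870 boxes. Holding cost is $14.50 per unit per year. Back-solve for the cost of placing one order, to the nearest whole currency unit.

S ≈ $243

Squaring Q* = √(2DS/H) gives Q*² = 2DS/H.
From Q* = √(2DS/H): S = Q*²H / (2D) = 513.6² × 14.5 / (2 × 7,870) = 243.0039.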